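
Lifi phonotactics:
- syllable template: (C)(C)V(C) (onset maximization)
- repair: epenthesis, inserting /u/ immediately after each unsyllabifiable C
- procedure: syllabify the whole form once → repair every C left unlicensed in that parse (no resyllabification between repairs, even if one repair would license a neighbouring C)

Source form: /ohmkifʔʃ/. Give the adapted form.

Syllabifying with onset maximization leaves /ʔ/, /ʃ/ stranded (at most one coda consonant is licensed; onsets may contain at most 2 consonants).
Epenthesis after each stranded consonant: /ʔ/ → /ʔu/, /ʃ/ → /ʃu/.

ohmkifʔuʃu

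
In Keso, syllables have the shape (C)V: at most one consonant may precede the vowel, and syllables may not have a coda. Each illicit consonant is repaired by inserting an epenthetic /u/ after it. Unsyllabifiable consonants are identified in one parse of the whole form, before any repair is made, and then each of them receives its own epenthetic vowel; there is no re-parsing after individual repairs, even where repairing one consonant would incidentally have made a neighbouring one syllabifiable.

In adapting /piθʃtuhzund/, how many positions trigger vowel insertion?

The unsyllabifiable consonants are /θ/, /ʃ/, /h/, /n/, /d/; each receives one epenthetic vowel.

5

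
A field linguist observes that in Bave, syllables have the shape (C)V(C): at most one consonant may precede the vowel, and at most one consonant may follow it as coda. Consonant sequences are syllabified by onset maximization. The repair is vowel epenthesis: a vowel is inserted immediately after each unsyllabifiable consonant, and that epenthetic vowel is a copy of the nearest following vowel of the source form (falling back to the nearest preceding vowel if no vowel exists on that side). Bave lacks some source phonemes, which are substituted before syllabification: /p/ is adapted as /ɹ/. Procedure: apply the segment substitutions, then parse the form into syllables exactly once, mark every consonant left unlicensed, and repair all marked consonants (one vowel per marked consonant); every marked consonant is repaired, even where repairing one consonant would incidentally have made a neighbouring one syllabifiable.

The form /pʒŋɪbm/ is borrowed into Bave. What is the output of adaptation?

Substitution: /p/ → /ɹ/, giving /ɹʒŋɪbm/.
The consonants /ɹ/, /ʒ/, /m/ cannot be parsed into a legal (C)V(C) syllable (at most one coda consonant is licensed; onsets are limited to one consonant).
Each unlicensed consonant becomes the onset of a new syllable: /ɹ/ → /ɹɪ/, /ʒ/ → /ʒɪ/, /m/ → /mɪ/.

ɹɪʒɪŋɪbmɪ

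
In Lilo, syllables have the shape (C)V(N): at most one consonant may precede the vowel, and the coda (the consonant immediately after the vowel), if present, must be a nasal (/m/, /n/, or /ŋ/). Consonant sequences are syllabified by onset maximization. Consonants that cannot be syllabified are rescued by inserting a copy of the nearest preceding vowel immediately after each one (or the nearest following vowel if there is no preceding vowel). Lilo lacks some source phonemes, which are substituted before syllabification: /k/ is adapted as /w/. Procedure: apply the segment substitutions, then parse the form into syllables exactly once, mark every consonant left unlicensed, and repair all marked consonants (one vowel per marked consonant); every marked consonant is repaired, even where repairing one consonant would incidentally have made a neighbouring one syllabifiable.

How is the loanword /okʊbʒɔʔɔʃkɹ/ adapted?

Substitution: /k/ → /w/, giving /owʊbʒɔʔɔʃwɹ/.
The consonants /b/, /ʃ/, /w/, /ɹ/ cannot be parsed into a legal (C)V(N) syllable (only a nasal (/m/, /n/, or /ŋ/) is licensed in coda position; onsets are limited to one consonant).
Each unlicensed consonant becomes the onset of a new syllable: /b/ → /bʊ/, /ʃ/ → /ʃɔ/, /w/ → /wɔ/, /ɹ/ → /ɹɔ/.

owʊbʊʒɔʔɔʃɔwɔɹɔ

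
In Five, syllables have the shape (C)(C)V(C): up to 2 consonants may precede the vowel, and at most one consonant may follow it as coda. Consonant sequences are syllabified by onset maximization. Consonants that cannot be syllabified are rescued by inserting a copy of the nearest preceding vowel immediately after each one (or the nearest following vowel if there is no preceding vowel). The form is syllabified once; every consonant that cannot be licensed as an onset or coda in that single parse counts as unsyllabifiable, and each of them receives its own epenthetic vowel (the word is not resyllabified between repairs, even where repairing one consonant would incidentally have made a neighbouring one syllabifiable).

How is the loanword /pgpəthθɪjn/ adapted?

Syllabifying with onset maximization leaves /p/, /n/ stranded (at most one coda consonant is licensed; onsets may contain at most 2 consonants).
Each unlicensed consonant becomes the onset of a new syllable: /p/ → /pə/, /n/ → /nɪ/.

pəgpəthθɪjnɪ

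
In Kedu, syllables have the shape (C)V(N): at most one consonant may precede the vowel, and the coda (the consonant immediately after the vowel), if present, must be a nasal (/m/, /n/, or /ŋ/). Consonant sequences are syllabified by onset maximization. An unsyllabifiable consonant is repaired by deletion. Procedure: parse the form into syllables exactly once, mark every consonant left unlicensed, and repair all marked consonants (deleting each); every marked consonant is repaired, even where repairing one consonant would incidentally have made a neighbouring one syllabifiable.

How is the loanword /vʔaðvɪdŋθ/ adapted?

ʔavɪ

Syllabifying with onset maximization leaves /v/, /ð/, /d/, /ŋ/, /θ/ stranded (only a nasal (/m/, /n/, or /ŋ/) is licensed in coda position; onsets are limited to one consonant).
Deletion applies to /v/, /ð/, /d/, /ŋ/, /θ/.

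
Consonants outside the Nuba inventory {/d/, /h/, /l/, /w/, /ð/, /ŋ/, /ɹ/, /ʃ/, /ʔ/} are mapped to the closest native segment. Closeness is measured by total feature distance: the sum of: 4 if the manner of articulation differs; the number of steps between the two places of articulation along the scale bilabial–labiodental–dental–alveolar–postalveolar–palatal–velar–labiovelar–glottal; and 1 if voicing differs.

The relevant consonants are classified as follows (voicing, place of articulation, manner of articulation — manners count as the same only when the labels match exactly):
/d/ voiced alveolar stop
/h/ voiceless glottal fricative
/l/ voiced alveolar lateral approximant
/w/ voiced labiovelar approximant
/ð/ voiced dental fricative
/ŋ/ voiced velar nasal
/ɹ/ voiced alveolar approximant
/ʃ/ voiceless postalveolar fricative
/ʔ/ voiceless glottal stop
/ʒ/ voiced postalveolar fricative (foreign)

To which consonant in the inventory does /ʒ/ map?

/ʃ/ is closest: same manner (fricative), place distance 0 (postalveolar→postalveolar), voicing differs (+1); total 1. Next closest is /ð/ at distance 2.

ʃ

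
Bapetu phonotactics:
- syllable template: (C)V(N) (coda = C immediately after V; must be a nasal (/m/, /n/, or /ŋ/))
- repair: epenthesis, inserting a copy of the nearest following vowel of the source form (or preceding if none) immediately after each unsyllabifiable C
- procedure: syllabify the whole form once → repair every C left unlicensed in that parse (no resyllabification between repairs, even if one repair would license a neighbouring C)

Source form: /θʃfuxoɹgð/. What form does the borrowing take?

Under (C)V(N), the unsyllabifiable consonants are /θ/, /ʃ/, /ɹ/, /g/, /ð/ (only a nasal (/m/, /n/, or /ŋ/) is licensed in coda position; onsets are limited to one consonant).
Inserting the epenthetic vowel yields /θ/ → /θu/, /ʃ/ → /ʃu/, /ɹ/ → /ɹo/, /g/ → /go/, /ð/ → /ðo/.

θuʃufuxoɹogoðo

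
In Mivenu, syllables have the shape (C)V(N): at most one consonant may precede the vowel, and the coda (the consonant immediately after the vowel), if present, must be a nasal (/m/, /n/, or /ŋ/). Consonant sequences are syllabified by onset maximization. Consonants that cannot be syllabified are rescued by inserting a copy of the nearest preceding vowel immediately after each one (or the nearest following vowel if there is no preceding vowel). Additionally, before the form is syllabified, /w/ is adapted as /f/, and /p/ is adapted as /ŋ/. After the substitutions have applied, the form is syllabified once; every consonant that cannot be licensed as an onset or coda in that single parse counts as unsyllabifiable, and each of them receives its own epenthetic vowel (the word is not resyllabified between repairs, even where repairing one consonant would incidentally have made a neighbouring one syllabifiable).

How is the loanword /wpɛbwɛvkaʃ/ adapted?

fɛŋɛbɛfɛvɛkaʃa

Substitution: /w/ → /f/, /p/ → /ŋ/, giving /fŋɛbfɛvkaʃ/.
Under (C)V(N), the unsyllabifiable consonants are /f/, /b/, /v/, /ʃ/ (only a nasal (/m/, /n/, or /ŋ/) is licensed in coda position; onsets are limited to one consonant).
Epenthesis after each stranded consonant: /f/ → /fɛ/, /b/ → /bɛ/, /v/ → /vɛ/, /ʃ/ → /ʃa/.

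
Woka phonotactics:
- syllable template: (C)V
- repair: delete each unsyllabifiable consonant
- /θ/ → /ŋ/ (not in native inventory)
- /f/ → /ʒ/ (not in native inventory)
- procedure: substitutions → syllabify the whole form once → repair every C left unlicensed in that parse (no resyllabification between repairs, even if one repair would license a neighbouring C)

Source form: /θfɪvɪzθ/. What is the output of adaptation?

ʒɪvɪ

Substitution: /θ/ → /ŋ/, /f/ → /ʒ/, giving /ŋʒɪvɪzŋ/.
The consonants /ŋ/, /z/, /ŋ/ cannot be parsed into a legal (C)V syllable (no codas are permitted; onsets are limited to one consonant).
Deletion applies to /ŋ/, /z/, /ŋ/.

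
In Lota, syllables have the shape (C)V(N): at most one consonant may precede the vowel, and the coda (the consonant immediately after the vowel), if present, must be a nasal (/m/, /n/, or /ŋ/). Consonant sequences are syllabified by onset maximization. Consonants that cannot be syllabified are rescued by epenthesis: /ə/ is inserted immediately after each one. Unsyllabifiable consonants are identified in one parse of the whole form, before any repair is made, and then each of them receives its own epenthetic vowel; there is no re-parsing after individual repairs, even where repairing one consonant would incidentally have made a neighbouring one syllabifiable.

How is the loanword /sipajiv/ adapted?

sipajivə

Under (C)V(N), the unsyllabifiable consonants are /v/ (only a nasal (/m/, /n/, or /ŋ/) is licensed in coda position; onsets are limited to one consonant).
Inserting the epenthetic vowel yields /v/ → /və/.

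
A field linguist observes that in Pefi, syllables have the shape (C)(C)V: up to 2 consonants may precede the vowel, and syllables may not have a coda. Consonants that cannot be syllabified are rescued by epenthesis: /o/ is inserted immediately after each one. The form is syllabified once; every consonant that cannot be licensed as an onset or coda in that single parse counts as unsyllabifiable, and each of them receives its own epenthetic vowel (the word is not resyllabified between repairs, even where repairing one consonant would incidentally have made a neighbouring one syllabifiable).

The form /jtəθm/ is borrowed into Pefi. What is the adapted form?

The consonants /θ/, /m/ cannot be parsed into a legal (C)(C)V syllable (no codas are permitted; onsets may contain at most 2 consonants).
Each unlicensed consonant becomes the onset of a new syllable: /θ/ → /θo/, /m/ → /mo/.

jtəθomo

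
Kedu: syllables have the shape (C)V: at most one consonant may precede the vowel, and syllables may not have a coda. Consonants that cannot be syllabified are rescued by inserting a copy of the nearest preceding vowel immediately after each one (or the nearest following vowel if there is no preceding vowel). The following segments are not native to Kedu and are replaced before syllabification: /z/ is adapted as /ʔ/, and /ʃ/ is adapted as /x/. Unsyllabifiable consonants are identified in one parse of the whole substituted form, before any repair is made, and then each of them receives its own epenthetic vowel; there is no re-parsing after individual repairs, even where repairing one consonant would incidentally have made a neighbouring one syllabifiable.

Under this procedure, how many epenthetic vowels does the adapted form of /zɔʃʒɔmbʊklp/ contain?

5

After substitution the input is /ʔɔxʒɔmbʊklp/.
The unsyllabifiable consonants are /x/, /m/, /k/, /l/, /p/; each receives one epenthetic vowel.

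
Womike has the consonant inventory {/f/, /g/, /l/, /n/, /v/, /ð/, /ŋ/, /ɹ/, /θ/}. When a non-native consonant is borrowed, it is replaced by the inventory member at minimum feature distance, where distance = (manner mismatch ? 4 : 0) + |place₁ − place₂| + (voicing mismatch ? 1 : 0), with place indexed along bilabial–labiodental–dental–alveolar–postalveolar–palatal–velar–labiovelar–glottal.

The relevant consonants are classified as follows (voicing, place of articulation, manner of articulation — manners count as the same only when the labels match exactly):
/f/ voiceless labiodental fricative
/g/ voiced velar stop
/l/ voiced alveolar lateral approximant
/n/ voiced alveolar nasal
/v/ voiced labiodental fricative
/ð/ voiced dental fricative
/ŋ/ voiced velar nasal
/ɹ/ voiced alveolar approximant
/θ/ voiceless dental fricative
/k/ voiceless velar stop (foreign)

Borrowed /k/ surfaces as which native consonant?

/g/ is closest: same manner (stop), place distance 0 (velar→velar), voicing differs (+1); total 1. Next closest is /ŋ/ at distance 5.

g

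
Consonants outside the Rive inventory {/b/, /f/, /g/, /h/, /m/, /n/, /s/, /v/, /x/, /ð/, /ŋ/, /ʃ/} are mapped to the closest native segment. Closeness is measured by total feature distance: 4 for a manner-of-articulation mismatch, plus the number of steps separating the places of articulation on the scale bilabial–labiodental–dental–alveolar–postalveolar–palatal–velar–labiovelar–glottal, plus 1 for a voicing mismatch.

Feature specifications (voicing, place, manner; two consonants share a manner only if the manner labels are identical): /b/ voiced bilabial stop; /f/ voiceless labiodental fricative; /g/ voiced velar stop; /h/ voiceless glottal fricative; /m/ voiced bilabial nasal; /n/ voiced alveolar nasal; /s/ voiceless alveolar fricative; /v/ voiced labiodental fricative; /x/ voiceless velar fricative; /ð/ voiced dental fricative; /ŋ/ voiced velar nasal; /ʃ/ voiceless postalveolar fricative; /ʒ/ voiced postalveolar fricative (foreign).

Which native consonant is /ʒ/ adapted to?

/ʃ/ is closest: same manner (fricative), place distance 0 (postalveolar→postalveolar), voicing differs (+1); total 1. Next closest is /s/ at distance 2.

ʃ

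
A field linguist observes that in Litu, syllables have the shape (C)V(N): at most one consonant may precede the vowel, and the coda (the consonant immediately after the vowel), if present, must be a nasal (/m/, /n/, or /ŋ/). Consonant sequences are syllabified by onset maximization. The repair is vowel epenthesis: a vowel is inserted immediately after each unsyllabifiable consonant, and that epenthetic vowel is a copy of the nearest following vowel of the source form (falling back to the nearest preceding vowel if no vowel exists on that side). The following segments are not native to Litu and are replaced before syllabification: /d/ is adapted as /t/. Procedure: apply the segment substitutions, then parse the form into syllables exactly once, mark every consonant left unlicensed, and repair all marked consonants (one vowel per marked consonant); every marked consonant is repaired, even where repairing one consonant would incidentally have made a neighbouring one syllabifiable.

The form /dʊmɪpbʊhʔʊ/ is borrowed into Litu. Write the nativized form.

tʊmɪpʊbʊhʊʔʊ

Substitution: /d/ → /t/, giving /tʊmɪpbʊhʔʊ/.
The consonants /p/, /h/ cannot be parsed into a legal (C)V(N) syllable (only a nasal (/m/, /n/, or /ŋ/) is licensed in coda position; onsets are limited to one consonant).
Inserting the epenthetic vowel yields /p/ → /pʊ/, /h/ → /hʊ/.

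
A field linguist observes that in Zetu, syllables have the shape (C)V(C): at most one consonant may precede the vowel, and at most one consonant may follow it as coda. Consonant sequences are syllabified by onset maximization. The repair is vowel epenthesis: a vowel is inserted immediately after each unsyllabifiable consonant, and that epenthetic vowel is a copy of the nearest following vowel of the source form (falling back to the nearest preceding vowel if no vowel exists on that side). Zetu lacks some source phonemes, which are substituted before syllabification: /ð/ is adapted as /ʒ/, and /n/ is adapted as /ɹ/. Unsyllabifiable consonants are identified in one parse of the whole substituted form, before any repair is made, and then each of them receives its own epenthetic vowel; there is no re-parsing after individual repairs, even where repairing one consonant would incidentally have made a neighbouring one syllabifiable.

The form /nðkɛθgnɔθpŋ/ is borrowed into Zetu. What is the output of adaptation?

ɹɛʒɛkɛθgɔɹɔθpɔŋɔ

Substitution: /n/ → /ɹ/, /ð/ → /ʒ/, giving /ɹʒkɛθgɹɔθpŋ/.
The consonants /ɹ/, /ʒ/, /g/, /p/, /ŋ/ cannot be parsed into a legal (C)V(C) syllable (at most one coda consonant is licensed; onsets are limited to one consonant).
Epenthesis after each stranded consonant: /ɹ/ → /ɹɛ/, /ʒ/ → /ʒɛ/, /g/ → /gɔ/, /p/ → /pɔ/, /ŋ/ → /ŋɔ/.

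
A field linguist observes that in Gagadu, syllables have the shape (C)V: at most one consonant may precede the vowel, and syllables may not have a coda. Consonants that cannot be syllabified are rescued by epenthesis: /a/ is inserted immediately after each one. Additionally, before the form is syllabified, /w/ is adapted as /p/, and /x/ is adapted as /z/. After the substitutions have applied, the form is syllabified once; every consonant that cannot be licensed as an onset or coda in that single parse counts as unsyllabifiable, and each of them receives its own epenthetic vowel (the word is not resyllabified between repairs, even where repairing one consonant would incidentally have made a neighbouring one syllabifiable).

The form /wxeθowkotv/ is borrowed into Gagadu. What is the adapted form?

Substitution: /w/ → /p/, /x/ → /z/, giving /pzeθopkotv/.
Under (C)V, the unsyllabifiable consonants are /p/, /p/, /t/, /v/ (no codas are permitted; onsets are limited to one consonant).
Inserting the epenthetic vowel yields /p/ → /pa/, /p/ → /pa/, /t/ → /ta/, /v/ → /va/.

pazeθopakotava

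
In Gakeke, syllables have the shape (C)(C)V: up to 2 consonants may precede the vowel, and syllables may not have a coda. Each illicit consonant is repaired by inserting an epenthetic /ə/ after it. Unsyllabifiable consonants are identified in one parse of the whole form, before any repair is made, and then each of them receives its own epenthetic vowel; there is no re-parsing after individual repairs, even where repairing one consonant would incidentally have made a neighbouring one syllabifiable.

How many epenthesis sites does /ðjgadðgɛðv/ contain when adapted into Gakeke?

The unsyllabifiable consonants are /ð/, /d/, /ð/, /v/; each receives one epenthetic vowel.

4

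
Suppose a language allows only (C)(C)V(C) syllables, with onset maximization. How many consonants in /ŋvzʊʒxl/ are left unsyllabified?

Under (C)(C)V(C), the unsyllabifiable consonants are /ŋ/, /x/, /l/ (at most one coda consonant is licensed; onsets may contain at most 2 consonants).

3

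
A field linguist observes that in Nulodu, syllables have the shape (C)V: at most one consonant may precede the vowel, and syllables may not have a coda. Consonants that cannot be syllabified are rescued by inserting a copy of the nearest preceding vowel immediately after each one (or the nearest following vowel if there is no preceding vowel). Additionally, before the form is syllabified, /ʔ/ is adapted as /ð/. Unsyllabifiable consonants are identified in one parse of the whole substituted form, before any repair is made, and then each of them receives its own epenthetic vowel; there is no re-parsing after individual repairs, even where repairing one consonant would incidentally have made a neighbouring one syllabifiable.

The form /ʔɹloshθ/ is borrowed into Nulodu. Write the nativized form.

Substitution: /ʔ/ → /ð/, giving /ðɹloshθ/.
Under (C)V, the unsyllabifiable consonants are /ð/, /ɹ/, /s/, /h/, /θ/ (no codas are permitted; onsets are limited to one consonant).
Inserting the epenthetic vowel yields /ð/ → /ðo/, /ɹ/ → /ɹo/, /s/ → /so/, /h/ → /ho/, /θ/ → /θo/.

ðoɹolosohoθo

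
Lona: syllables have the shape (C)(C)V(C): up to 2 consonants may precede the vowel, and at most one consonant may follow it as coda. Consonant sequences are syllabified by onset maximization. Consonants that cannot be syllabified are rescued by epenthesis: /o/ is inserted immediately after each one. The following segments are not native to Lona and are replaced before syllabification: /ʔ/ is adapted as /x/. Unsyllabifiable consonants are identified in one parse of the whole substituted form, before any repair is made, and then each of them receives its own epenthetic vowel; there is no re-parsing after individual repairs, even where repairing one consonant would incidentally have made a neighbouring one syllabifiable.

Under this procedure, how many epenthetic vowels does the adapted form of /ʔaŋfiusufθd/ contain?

2

After substitution the input is /xaŋfiusufθd/.
The unsyllabifiable consonants are /θ/, /d/; each receives one epenthetic vowel.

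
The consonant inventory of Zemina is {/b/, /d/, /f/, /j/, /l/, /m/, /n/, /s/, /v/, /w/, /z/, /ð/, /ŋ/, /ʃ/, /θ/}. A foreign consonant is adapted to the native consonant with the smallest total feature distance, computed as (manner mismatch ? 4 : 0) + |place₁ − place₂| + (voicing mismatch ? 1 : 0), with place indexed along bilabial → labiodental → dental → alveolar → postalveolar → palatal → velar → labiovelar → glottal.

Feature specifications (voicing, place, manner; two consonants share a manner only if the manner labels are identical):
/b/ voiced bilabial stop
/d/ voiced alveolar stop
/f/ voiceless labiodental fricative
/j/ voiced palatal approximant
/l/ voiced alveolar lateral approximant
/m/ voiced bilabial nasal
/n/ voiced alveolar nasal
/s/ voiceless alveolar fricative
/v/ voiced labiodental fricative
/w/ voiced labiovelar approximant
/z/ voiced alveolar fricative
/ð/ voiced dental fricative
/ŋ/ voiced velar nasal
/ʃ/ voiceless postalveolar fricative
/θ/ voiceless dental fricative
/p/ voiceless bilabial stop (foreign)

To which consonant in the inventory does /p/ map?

/b/ is closest: same manner (stop), place distance 0 (bilabial→bilabial), voicing differs (+1); total 1. Next closest is /d/ at distance 4.

b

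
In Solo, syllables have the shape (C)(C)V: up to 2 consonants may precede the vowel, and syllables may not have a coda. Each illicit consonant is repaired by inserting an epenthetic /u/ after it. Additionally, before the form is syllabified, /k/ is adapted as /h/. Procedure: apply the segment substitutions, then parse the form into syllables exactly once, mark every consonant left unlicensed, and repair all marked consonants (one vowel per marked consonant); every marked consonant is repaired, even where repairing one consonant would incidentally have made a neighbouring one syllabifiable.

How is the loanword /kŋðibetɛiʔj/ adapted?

Substitution: /k/ → /h/, giving /hŋðibetɛiʔj/.
Syllabifying with onset maximization leaves /h/, /ʔ/, /j/ stranded (no codas are permitted; onsets may contain at most 2 consonants).
Inserting the epenthetic vowel yields /h/ → /hu/, /ʔ/ → /ʔu/, /j/ → /ju/.

huŋðibetɛiʔuju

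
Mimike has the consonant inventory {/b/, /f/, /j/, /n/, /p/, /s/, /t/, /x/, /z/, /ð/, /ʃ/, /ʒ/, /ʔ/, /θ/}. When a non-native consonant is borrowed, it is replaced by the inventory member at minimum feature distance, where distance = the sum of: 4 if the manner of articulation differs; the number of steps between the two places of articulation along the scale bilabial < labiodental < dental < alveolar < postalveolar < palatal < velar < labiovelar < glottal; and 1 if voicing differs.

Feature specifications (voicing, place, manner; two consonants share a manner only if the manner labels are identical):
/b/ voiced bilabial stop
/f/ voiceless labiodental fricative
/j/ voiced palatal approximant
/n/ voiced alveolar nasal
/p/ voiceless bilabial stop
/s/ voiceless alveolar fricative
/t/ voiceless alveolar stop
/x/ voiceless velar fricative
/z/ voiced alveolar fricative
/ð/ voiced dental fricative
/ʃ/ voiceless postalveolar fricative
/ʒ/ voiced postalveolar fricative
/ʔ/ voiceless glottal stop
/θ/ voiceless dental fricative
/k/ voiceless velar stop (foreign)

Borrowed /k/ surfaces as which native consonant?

ʔ

/ʔ/ is closest: same manner (stop), place distance 2 (velar→glottal), same voicing; total 2. Next closest is /t/ at distance 3.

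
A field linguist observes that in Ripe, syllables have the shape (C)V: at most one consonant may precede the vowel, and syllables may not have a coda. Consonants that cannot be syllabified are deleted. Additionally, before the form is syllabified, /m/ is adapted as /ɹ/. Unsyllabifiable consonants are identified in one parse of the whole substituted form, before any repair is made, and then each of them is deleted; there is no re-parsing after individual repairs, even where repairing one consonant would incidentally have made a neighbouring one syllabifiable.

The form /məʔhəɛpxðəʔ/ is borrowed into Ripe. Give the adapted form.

ɹəhəɛðə

Substitution: /m/ → /ɹ/, giving /ɹəʔhəɛpxðəʔ/.
Under (C)V, the unsyllabifiable consonants are /ʔ/, /p/, /x/, /ʔ/ (no codas are permitted; onsets are limited to one consonant).
Deletion applies to /ʔ/, /p/, /x/, /ʔ/.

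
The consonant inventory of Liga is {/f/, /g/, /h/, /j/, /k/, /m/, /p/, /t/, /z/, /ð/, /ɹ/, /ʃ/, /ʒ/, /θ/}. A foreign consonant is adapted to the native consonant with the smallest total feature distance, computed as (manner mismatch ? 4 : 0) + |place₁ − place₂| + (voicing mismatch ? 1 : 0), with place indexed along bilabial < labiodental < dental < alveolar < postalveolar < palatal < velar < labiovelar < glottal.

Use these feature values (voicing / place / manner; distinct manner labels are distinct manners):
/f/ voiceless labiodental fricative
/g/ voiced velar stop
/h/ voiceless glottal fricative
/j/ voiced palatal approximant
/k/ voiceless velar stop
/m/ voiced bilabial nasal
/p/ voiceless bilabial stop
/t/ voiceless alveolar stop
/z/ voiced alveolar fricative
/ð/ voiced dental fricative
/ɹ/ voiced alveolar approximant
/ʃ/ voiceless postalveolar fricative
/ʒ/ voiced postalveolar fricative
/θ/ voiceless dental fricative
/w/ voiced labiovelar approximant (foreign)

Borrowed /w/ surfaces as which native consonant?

/j/ is closest: same manner (approximant), place distance 2 (labiovelar→palatal), same voicing; total 2. Next closest is /ɹ/ at distance 4.

j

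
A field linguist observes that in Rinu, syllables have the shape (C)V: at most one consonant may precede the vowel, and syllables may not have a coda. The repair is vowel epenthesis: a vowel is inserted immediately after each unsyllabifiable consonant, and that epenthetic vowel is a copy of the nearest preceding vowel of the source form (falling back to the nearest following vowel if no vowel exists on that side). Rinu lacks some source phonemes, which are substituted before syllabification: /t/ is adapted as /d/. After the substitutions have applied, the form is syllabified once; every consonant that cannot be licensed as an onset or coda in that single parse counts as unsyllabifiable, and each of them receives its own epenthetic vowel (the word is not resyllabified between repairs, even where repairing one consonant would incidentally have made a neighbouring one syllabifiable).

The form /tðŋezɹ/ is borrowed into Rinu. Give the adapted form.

Substitution: /t/ → /d/, giving /dðŋezɹ/.
The consonants /d/, /ð/, /z/, /ɹ/ cannot be parsed into a legal (C)V syllable (no codas are permitted; onsets are limited to one consonant).
Each unlicensed consonant becomes the onset of a new syllable: /d/ → /de/, /ð/ → /ðe/, /z/ → /ze/, /ɹ/ → /ɹe/.

deðeŋezeɹe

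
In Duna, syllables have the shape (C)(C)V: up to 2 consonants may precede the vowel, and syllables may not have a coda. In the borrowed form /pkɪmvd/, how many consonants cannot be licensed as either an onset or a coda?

3

Syllabifying with onset maximization leaves /m/, /v/, /d/ stranded (no codas are permitted; onsets may contain at most 2 consonants).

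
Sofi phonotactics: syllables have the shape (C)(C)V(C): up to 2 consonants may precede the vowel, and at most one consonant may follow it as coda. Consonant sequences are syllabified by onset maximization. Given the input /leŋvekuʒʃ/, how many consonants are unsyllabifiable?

1

Syllabifying with onset maximization leaves /ʃ/ stranded (at most one coda consonant is licensed; onsets may contain at most 2 consonants).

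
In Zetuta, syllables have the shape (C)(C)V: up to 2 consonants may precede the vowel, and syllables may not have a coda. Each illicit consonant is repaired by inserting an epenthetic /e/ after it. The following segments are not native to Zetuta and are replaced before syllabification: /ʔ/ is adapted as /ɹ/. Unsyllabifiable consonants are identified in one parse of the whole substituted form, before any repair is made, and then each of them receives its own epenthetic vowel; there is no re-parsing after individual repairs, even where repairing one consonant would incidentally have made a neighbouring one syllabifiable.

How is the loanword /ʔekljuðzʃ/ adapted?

Substitution: /ʔ/ → /ɹ/, giving /ɹekljuðzʃ/.
Under (C)(C)V, the unsyllabifiable consonants are /k/, /ð/, /z/, /ʃ/ (no codas are permitted; onsets may contain at most 2 consonants).
Inserting the epenthetic vowel yields /k/ → /ke/, /ð/ → /ðe/, /z/ → /ze/, /ʃ/ → /ʃe/.

ɹekeljuðezeʃe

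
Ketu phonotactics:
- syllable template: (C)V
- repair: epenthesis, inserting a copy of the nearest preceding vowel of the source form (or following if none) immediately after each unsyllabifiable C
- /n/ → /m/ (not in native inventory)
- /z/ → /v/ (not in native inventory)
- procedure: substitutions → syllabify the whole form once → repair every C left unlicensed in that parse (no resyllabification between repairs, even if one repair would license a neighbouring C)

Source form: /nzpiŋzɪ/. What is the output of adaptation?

mivipiŋivɪ

Substitution: /n/ → /m/, /z/ → /v/, giving /mvpiŋvɪ/.
Under (C)V, the unsyllabifiable consonants are /m/, /v/, /ŋ/ (no codas are permitted; onsets are limited to one consonant).
Epenthesis after each stranded consonant: /m/ → /mi/, /v/ → /vi/, /ŋ/ → /ŋi/.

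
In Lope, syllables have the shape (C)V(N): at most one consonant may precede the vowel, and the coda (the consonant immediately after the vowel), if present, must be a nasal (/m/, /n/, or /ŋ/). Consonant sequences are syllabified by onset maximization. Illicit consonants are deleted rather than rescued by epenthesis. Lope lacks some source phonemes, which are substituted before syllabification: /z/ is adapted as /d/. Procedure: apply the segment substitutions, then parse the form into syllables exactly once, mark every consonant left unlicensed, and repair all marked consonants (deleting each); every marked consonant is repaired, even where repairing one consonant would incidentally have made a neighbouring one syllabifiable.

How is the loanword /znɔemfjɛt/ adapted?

nɔemjɛ

Substitution: /z/ → /d/, giving /dnɔemfjɛt/.
Under (C)V(N), the unsyllabifiable consonants are /d/, /f/, /t/ (only a nasal (/m/, /n/, or /ŋ/) is licensed in coda position; onsets are limited to one consonant).
Deleting the stranded consonants removes /d/, /f/, /t/.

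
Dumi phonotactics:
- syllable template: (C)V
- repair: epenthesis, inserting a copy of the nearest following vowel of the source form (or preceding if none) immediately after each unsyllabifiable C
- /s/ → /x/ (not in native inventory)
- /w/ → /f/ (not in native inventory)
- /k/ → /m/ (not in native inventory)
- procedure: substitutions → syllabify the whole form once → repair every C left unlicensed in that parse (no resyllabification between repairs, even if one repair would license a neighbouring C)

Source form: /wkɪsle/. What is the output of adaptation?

fɪmɪxele

Substitution: /w/ → /f/, /k/ → /m/, /s/ → /x/, giving /fmɪxle/.
Under (C)V, the unsyllabifiable consonants are /f/, /x/ (no codas are permitted; onsets are limited to one consonant).
Epenthesis after each stranded consonant: /f/ → /fɪ/, /x/ → /xe/.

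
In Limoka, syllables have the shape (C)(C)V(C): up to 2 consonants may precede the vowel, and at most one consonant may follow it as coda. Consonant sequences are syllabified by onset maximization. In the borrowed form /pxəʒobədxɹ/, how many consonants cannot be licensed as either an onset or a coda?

2

The consonants /x/, /ɹ/ cannot be parsed into a legal (C)(C)V(C) syllable (at most one coda consonant is licensed; onsets may contain at most 2 consonants).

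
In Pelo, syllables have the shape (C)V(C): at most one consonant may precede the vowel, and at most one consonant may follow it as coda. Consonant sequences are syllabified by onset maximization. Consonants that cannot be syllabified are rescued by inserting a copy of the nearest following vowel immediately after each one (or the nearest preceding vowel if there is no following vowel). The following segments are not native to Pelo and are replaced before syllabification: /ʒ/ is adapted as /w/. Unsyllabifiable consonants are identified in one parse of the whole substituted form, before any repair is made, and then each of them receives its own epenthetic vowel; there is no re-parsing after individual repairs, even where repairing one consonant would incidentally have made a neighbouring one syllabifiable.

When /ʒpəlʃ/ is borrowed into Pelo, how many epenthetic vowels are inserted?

After substitution the input is /wpəlʃ/.
The unsyllabifiable consonants are /w/, /ʃ/; each receives one epenthetic vowel.

2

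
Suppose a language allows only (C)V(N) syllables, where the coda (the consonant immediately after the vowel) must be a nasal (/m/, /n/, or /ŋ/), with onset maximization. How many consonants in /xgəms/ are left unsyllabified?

The consonants /x/, /s/ cannot be parsed into a legal (C)V(N) syllable (only a nasal (/m/, /n/, or /ŋ/) is licensed in coda position; onsets are limited to one consonant).

2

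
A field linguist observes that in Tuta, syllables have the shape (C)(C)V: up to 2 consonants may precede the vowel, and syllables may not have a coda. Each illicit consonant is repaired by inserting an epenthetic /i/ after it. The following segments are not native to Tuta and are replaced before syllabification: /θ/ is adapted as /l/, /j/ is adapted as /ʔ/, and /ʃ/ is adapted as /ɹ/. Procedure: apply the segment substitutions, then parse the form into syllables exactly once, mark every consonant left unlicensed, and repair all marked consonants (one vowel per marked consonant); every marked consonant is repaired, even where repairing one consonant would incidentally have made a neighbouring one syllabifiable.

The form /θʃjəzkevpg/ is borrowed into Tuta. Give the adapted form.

Substitution: /θ/ → /l/, /ʃ/ → /ɹ/, /j/ → /ʔ/, giving /lɹʔəzkevpg/.
Syllabifying with onset maximization leaves /l/, /v/, /p/, /g/ stranded (no codas are permitted; onsets may contain at most 2 consonants).
Inserting the epenthetic vowel yields /l/ → /li/, /v/ → /vi/, /p/ → /pi/, /g/ → /gi/.

liɹʔəzkevipigi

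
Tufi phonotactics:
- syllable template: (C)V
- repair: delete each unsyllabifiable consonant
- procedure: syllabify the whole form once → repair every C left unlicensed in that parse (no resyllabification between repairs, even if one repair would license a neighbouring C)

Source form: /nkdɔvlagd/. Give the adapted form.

Under (C)V, the unsyllabifiable consonants are /n/, /k/, /v/, /g/, /d/ (no codas are permitted; onsets are limited to one consonant).
Each unlicensed consonant is deleted: /n/, /k/, /v/, /g/, /d/.

dɔla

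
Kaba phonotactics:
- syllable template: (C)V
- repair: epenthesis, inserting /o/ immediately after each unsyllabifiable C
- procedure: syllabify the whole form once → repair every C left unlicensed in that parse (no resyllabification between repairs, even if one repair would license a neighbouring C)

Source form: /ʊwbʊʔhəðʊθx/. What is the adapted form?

ʊwobʊʔohəðʊθoxo

The consonants /w/, /ʔ/, /θ/, /x/ cannot be parsed into a legal (C)V syllable (no codas are permitted; onsets are limited to one consonant).
Epenthesis after each stranded consonant: /w/ → /wo/, /ʔ/ → /ʔo/, /θ/ → /θo/, /x/ → /xo/.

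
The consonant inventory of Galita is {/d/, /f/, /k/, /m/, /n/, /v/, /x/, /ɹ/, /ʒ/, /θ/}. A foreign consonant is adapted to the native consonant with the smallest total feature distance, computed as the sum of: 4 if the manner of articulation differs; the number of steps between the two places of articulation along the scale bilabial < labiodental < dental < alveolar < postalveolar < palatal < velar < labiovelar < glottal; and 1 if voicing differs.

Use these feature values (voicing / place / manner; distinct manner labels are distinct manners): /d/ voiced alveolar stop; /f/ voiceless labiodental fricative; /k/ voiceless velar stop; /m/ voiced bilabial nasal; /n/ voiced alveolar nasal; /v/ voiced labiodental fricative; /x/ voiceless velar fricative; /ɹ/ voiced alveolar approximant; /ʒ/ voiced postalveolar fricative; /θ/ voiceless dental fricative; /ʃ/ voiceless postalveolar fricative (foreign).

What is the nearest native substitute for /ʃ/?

/ʒ/ is closest: same manner (fricative), place distance 0 (postalveolar→postalveolar), voicing differs (+1); total 1. Next closest is /x/ at distance 2.

ʒ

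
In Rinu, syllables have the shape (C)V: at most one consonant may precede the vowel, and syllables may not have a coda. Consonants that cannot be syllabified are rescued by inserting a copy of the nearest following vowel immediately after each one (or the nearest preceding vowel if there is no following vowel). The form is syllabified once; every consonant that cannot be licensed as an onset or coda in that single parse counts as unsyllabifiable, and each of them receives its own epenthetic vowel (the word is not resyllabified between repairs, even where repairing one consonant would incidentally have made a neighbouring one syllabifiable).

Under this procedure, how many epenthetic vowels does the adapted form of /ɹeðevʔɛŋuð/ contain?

2

The unsyllabifiable consonants are /v/, /ð/; each receives one epenthetic vowel.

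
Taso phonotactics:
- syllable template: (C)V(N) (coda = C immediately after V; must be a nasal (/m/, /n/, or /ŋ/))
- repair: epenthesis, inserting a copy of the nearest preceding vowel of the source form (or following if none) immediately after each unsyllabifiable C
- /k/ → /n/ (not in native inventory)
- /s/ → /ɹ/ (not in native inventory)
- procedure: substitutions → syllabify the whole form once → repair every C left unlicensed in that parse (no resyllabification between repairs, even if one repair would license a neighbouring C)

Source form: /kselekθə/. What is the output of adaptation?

Substitution: /k/ → /n/, /s/ → /ɹ/, giving /nɹelenθə/.
The consonants /n/ cannot be parsed into a legal (C)V(N) syllable (only a nasal (/m/, /n/, or /ŋ/) is licensed in coda position; onsets are limited to one consonant).
Epenthesis after each stranded consonant: /n/ → /ne/.

neɹelenθə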